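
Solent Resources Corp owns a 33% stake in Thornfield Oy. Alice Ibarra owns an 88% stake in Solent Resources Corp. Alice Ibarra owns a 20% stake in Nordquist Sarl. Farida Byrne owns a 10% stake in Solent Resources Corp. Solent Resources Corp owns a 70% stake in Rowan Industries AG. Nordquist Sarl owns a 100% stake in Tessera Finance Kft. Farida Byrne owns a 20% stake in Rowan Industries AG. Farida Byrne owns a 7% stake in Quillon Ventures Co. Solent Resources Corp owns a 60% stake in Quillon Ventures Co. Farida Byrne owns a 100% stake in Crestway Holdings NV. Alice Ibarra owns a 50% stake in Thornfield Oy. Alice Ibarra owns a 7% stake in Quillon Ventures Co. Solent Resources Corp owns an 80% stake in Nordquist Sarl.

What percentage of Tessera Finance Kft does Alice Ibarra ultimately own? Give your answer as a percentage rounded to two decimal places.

Alice reaches Tessera along 2 paths.
Via Nordquist: 20% × 100% = 20%.
Via Solent → Nordquist: 88% × 80% × 100% = 70.4%.
Total: 20% + 70.4% = 90.4%.
Rounded: 90.40%.

90.40%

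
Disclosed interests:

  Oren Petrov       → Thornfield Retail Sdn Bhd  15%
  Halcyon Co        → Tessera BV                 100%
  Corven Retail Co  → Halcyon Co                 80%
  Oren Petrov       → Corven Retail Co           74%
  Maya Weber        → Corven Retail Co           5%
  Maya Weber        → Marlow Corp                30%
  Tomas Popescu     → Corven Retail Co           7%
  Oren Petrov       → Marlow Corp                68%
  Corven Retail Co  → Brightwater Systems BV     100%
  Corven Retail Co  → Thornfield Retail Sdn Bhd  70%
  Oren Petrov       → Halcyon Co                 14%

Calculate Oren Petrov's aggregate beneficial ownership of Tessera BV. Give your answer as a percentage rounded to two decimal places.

Oren reaches Tessera along 2 paths.
Via Halcyon: 14% × 100% = 14%.
Via Corven → Halcyon: 74% × 80% × 100% = 59.2%.
Total: 14% + 59.2% = 73.2%.
Rounded: 73.20%.

73.20%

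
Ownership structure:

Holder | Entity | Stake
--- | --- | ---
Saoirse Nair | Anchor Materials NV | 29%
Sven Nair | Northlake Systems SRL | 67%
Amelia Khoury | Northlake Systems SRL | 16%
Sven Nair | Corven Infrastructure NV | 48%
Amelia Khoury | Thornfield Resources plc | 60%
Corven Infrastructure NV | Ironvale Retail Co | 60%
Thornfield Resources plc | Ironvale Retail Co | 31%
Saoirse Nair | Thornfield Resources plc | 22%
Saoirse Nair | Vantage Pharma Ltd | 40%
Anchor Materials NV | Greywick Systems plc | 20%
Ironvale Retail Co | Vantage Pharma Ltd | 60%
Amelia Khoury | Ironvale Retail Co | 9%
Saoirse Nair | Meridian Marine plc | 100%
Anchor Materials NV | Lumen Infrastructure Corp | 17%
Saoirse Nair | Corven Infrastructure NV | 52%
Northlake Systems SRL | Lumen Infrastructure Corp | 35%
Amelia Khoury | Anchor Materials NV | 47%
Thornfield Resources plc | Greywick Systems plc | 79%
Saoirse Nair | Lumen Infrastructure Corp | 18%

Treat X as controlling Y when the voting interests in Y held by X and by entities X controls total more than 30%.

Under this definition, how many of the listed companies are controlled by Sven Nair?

Sven holds 48% of Corven, so Sven controls Corven.
Sven holds 67% of Northlake, so Sven controls Northlake.
Corven holds 60% of Ironvale, so Sven controls Ironvale.
Northlake holds 35% of Lumen, so Sven controls Lumen.
Ironvale holds 60% of Vantage, so Sven controls Vantage.
No other company's threshold is met.
Sven controls 5 companies.

5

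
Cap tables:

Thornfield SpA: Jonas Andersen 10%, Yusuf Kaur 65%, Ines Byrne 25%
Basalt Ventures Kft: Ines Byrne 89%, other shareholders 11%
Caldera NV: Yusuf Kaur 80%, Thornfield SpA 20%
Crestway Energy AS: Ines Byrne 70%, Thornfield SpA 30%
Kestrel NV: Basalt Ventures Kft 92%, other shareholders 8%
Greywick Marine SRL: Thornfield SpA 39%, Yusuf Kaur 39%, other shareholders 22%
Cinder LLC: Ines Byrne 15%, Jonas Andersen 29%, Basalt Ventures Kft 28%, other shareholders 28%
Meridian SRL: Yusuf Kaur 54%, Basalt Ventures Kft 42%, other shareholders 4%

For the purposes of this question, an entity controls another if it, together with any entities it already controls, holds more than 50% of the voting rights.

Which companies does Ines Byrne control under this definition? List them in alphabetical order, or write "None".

Ines holds 89% of Basalt, so Ines controls Basalt.
Ines holds 70% of Crestway, so Ines controls Crestway.
Basalt holds 92% of Kestrel, so Ines controls Kestrel.
No other company's threshold is met.

Basalt Ventures Kft, Crestway Energy AS, Kestrel NV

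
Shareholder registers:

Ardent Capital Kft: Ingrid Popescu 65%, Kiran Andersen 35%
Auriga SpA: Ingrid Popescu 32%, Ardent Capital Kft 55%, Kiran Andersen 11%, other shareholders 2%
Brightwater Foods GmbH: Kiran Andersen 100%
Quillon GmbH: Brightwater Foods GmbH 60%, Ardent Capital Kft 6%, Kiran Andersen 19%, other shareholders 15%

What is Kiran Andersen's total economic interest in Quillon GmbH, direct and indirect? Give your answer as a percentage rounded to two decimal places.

Kiran reaches Quillon along 3 paths.
Via Brightwater: 100% × 60% = 60%.
Via Ardent: 35% × 6% = 2.1%.
Direct stake: 19% = 19%.
Total: 60% + 2.1% + 19% = 81.1%.
Rounded: 81.10%.

81.10%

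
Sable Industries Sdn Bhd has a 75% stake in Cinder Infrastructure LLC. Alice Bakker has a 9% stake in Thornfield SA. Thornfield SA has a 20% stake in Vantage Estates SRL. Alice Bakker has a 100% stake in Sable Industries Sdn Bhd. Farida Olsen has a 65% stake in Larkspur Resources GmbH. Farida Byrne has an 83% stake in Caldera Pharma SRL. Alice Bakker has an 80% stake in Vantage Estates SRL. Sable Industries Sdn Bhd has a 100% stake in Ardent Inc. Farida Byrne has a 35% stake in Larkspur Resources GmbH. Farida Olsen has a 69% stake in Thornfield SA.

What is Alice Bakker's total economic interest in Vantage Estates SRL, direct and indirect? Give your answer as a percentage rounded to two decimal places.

Alice reaches Vantage along 2 paths.
Direct stake: 80% = 80%.
Via Thornfield: 9% × 20% = 1.8%.
Total: 80% + 1.8% = 81.8%.
Rounded: 81.80%.

81.80%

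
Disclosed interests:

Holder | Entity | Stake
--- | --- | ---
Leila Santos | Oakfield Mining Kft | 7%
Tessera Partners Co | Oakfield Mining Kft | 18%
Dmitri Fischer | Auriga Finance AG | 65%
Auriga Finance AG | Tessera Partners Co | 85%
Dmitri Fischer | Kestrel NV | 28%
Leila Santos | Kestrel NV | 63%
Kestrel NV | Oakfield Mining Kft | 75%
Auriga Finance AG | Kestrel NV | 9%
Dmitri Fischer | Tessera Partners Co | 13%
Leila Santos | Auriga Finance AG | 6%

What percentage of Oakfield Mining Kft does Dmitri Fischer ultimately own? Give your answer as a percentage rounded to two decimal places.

37.67%

Dmitri reaches Oakfield along 4 paths.
Via Kestrel: 28% × 75% = 21%.
Via Auriga → Kestrel: 65% × 9% × 75% = 4.3875%.
Via Tessera: 13% × 18% = 2.34%.
Via Auriga → Tessera: 65% × 85% × 18% = 9.945%.
Total: 21% + 4.3875% + 2.34% + 9.945% = 37.6725%.
Rounded: 37.67%.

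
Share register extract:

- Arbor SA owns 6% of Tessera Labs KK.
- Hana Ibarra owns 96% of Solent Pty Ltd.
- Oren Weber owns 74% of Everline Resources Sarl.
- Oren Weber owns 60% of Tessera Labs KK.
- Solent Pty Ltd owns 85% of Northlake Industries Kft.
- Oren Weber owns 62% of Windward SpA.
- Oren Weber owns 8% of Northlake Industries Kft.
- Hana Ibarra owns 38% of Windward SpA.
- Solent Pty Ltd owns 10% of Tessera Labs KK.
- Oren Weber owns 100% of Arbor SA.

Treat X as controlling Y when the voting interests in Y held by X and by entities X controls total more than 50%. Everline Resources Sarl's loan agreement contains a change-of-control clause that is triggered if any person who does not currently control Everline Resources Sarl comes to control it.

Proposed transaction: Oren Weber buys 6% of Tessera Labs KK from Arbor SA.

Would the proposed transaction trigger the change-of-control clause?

No

The purchase adds only to Oren's holdings (Arbor's stake shrinks), so Oren is the only person who could newly come to control Everline.
Oren holds 74% of Everline, so Oren controls Everline.
So Oren already controls Everline before the transaction.
After the purchase, Oren's direct stake in Tessera rises to 60% + 6% = 66%, and Arbor's stake falls to 0%.
Oren controlled Everline already, so this is not a new person acquiring control; every other person's position is unchanged or reduced.
No new person acquires control, so the clause is not triggered.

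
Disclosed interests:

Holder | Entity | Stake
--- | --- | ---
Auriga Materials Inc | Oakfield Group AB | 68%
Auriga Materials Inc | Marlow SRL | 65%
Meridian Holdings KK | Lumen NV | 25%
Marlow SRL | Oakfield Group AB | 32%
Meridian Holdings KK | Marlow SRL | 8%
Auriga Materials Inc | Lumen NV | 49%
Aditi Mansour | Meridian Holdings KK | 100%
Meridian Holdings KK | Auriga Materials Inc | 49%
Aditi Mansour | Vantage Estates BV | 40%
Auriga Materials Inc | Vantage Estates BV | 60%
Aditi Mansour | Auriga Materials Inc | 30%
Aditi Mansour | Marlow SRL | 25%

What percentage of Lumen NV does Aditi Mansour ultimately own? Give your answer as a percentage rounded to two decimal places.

63.71%

Aditi reaches Lumen along 3 paths.
Via Meridian: 100% × 25% = 25%.
Via Auriga: 30% × 49% = 14.7%.
Via Meridian → Auriga: 100% × 49% × 49% = 24.01%.
Total: 25% + 14.7% + 24.01% = 63.71%.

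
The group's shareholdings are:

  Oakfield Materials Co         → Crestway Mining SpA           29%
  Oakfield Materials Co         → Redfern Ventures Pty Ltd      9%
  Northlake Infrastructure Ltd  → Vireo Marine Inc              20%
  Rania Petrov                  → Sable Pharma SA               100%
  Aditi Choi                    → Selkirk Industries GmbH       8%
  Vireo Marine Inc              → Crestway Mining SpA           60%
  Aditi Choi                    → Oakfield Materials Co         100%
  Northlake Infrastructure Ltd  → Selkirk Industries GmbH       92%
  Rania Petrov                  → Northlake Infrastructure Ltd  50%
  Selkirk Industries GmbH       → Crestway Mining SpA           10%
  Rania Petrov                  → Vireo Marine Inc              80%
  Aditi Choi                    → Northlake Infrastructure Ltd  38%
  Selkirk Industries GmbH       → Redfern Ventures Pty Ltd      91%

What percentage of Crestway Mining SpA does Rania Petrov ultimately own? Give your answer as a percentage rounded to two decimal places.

Rania reaches Crestway along 3 paths.
Via Northlake → Selkirk: 50% × 92% × 10% = 4.6%.
Via Northlake → Vireo: 50% × 20% × 60% = 6%.
Via Vireo: 80% × 60% = 48%.
Total: 4.6% + 6% + 48% = 58.6%.
Rounded: 58.60%.

58.60%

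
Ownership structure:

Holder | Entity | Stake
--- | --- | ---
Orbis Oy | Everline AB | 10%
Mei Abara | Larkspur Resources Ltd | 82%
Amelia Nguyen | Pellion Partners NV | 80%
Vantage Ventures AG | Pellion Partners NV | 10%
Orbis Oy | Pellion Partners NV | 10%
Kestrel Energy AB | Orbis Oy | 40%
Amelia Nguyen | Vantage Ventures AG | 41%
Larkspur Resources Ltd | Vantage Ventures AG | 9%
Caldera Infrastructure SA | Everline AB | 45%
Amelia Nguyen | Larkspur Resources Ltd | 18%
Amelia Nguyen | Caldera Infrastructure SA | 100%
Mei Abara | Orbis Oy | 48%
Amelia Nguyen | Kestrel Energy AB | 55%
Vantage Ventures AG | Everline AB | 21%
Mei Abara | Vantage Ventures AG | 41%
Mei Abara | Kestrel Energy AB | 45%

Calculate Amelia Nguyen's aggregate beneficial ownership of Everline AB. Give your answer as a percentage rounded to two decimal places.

Amelia reaches Everline along 4 paths.
Via Caldera: 100% × 45% = 45%.
Via Kestrel → Orbis: 55% × 40% × 10% = 2.2%.
Via Vantage: 41% × 21% = 8.61%.
Via Larkspur → Vantage: 18% × 9% × 21% = 0.3402%.
Total: 45% + 2.2% + 8.61% + 0.3402% = 56.1502%.
Rounded: 56.15%.

56.15%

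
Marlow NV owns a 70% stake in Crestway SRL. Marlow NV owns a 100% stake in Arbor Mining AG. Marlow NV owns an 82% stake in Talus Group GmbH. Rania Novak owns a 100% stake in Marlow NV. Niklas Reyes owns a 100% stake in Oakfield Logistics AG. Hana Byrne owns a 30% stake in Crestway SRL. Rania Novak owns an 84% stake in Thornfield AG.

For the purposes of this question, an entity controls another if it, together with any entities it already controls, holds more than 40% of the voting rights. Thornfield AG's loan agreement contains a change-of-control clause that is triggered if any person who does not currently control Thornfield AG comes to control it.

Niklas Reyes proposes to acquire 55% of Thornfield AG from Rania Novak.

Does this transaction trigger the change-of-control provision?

Yes

The purchase adds only to Niklas's holdings (Rania's stake shrinks), so Niklas is the only person who could newly come to control Thornfield.
Niklas holds 100% of Oakfield, so Niklas controls Oakfield.
Neither Niklas nor any entity Niklas controls holds any voting interest in Thornfield.
So before the transaction, Niklas does not control Thornfield.
After the purchase, Niklas holds 55% of Thornfield directly, and Rania's stake falls to 29%.
Niklas holds 55% of Thornfield, so Niklas controls Thornfield.
Niklas did not control Thornfield before and does after, so the clause is triggered.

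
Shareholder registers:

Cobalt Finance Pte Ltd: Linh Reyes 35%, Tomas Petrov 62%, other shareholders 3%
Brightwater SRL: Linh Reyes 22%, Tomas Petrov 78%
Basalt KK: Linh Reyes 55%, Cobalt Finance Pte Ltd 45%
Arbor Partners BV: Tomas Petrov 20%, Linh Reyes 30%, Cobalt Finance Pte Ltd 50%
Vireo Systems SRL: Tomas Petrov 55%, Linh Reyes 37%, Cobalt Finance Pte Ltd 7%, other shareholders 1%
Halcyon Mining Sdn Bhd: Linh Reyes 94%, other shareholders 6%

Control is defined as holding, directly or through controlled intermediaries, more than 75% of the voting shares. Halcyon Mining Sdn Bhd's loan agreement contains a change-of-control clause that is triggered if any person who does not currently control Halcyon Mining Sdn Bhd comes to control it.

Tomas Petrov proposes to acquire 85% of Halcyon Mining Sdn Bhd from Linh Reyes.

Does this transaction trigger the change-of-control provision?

The purchase adds only to Tomas's holdings (Linh's stake shrinks), so Tomas is the only person who could newly come to control Halcyon.
Tomas holds 78% of Brightwater, so Tomas controls Brightwater.
Neither Tomas nor any entity Tomas controls holds any voting interest in Halcyon.
So before the transaction, Tomas does not control Halcyon.
After the purchase, Tomas holds 85% of Halcyon directly, and Linh's stake falls to 9%.
Tomas holds 85% of Halcyon, so Tomas controls Halcyon.
Tomas did not control Halcyon before and does after, so the clause is triggered.

Yes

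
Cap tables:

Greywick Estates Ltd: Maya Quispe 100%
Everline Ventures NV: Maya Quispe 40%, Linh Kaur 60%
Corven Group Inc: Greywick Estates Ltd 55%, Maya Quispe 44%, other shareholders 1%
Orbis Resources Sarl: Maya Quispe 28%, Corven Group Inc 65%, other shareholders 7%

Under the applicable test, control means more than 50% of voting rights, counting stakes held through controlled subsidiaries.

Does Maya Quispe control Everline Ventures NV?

Maya holds 100% of Greywick, so Maya controls Greywick.
Greywick and Maya together hold 55% + 44% = 99% of Corven, so Maya controls Corven.
Maya and Corven together hold 28% + 65% = 93% of Orbis, so Maya controls Orbis.
In Everline, Maya's side holds only 40%, not > 50%.
So Maya does not control Everline.

No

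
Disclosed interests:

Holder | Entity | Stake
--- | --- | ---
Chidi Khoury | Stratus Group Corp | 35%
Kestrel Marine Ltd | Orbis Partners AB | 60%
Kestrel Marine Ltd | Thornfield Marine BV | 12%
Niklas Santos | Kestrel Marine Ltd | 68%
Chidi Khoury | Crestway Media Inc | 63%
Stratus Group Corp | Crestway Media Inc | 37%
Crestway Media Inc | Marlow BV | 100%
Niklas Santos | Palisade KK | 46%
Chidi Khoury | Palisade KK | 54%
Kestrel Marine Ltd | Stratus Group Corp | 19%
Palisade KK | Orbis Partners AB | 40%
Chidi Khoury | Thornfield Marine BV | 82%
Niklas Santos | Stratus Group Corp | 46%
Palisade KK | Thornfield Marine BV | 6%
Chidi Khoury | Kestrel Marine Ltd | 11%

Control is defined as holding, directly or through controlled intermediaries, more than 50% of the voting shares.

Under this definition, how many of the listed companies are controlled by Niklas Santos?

3

Niklas holds 68% of Kestrel, so Niklas controls Kestrel.
Niklas and Kestrel together hold 46% + 19% = 65% of Stratus, so Niklas controls Stratus.
Kestrel holds 60% of Orbis, so Niklas controls Orbis.
No other company's threshold is met.
Niklas controls 3 companies.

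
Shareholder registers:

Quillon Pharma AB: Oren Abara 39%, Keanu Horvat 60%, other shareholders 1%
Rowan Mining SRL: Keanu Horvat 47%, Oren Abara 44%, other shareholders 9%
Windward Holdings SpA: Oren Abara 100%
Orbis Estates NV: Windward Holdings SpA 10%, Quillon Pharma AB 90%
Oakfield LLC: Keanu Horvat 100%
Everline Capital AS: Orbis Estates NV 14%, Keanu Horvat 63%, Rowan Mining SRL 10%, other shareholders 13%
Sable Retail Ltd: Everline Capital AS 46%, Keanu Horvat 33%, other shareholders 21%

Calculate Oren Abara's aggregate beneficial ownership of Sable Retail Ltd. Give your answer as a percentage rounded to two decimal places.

4.93%

Oren reaches Sable along 3 paths.
Via Windward → Orbis → Everline: 100% × 10% × 14% × 46% = 0.644%.
Via Quillon → Orbis → Everline: 39% × 90% × 14% × 46% = 2.26044%.
Via Rowan → Everline: 44% × 10% × 46% = 2.024%.
Total: 0.644% + 2.26044% + 2.024% = 4.92844%.
Rounded: 4.93%.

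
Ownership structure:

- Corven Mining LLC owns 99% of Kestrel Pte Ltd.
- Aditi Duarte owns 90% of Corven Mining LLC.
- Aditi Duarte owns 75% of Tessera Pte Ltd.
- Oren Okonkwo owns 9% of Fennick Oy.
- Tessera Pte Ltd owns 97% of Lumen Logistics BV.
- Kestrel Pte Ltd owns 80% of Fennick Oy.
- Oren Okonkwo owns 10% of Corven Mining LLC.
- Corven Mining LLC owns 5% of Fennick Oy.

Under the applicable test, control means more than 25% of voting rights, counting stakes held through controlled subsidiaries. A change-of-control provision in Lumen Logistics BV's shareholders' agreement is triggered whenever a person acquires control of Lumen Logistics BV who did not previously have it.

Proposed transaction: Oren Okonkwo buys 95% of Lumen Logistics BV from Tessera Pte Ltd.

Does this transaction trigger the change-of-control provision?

The purchase adds only to Oren's holdings (Tessera's stake shrinks), so Oren is the only person who could newly come to control Lumen.
Oren's largest direct stake is 10% in Corven, which does not meet the threshold, so Oren controls no company.
Neither Oren nor any entity Oren controls holds any voting interest in Lumen.
So before the transaction, Oren does not control Lumen.
After the purchase, Oren holds 95% of Lumen directly, and Tessera's stake falls to 2%.
Oren holds 95% of Lumen, so Oren controls Lumen.
Oren did not control Lumen before and does after, so the clause is triggered.

Yes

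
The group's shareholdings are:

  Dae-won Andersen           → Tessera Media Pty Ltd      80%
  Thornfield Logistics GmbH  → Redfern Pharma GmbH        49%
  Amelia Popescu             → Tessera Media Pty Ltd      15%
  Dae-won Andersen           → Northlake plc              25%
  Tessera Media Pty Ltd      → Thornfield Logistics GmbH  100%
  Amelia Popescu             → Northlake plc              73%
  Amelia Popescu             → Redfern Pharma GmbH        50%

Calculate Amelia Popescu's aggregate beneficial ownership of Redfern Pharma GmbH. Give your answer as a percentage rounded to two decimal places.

57.35%

Amelia reaches Redfern along 2 paths.
Direct stake: 50% = 50%.
Via Tessera → Thornfield: 15% × 100% × 49% = 7.35%.
Total: 50% + 7.35% = 57.35%.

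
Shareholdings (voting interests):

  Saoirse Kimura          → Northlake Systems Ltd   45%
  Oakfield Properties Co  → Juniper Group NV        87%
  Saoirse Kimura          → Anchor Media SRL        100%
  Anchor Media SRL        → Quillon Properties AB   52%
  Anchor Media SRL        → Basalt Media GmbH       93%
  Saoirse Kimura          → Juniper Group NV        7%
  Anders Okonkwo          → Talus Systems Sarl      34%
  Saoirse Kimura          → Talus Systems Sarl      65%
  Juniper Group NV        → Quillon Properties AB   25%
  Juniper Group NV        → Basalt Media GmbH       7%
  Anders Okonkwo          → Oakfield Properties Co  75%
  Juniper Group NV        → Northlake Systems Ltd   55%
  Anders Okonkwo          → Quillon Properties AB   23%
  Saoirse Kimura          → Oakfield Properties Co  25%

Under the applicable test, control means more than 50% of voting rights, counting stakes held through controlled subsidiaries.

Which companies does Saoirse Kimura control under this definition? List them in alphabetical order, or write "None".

Anchor Media SRL, Basalt Media GmbH, Quillon Properties AB, Talus Systems Sarl

Saoirse holds 65% of Talus, so Saoirse controls Talus.
Saoirse holds 100% of Anchor, so Saoirse controls Anchor.
Anchor holds 52% of Quillon, so Saoirse controls Quillon.
Anchor holds 93% of Basalt, so Saoirse controls Basalt.
No other company's threshold is met.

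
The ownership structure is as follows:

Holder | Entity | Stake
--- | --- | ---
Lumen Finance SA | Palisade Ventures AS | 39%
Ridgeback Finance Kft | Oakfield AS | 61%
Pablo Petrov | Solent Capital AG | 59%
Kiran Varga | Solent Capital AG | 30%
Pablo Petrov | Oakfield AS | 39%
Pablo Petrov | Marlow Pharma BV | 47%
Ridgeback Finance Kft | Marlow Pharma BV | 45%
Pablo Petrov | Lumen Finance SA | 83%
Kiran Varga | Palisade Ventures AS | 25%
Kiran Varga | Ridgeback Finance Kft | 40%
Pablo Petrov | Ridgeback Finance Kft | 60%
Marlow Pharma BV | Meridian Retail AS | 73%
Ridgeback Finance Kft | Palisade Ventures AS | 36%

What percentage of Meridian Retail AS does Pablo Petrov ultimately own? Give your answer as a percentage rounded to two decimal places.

Pablo reaches Meridian along 2 paths.
Via Ridgeback → Marlow: 60% × 45% × 73% = 19.71%.
Via Marlow: 47% × 73% = 34.31%.
Total: 19.71% + 34.31% = 54.02%.

54.02%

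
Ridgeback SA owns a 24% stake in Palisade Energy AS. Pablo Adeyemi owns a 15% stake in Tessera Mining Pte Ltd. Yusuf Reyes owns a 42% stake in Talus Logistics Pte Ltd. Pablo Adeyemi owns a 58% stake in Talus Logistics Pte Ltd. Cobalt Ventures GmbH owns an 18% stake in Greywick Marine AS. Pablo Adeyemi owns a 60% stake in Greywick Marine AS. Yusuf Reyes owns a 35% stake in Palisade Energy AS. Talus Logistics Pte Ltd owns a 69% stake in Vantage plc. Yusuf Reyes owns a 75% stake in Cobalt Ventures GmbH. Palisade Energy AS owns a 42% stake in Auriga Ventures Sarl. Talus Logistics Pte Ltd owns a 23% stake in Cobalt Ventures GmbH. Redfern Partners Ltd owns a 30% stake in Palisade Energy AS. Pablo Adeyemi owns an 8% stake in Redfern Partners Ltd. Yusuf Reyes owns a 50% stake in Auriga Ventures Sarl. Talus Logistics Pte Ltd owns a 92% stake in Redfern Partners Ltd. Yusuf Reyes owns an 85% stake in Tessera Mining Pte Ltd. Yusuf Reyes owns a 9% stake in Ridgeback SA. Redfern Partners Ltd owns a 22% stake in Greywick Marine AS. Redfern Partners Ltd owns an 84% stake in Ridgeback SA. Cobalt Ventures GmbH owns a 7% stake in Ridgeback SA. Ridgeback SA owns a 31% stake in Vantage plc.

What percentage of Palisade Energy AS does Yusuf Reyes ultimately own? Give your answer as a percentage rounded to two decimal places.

57.96%

Yusuf reaches Palisade along 6 paths.
Direct stake: 35% = 35%.
Via Talus → Redfern: 42% × 92% × 30% = 11.592%.
Via Ridgeback: 9% × 24% = 2.16%.
Via Talus → Cobalt → Ridgeback: 42% × 23% × 7% × 24% = 0.162288%.
Via Cobalt → Ridgeback: 75% × 7% × 24% = 1.26%.
Via Talus → Redfern → Ridgeback: 42% × 92% × 84% × 24% = 7.789824%.
Total: 35% + 11.592% + 2.16% + 0.162288% + 1.26% + 7.789824% = 57.964112%.
Rounded: 57.96%.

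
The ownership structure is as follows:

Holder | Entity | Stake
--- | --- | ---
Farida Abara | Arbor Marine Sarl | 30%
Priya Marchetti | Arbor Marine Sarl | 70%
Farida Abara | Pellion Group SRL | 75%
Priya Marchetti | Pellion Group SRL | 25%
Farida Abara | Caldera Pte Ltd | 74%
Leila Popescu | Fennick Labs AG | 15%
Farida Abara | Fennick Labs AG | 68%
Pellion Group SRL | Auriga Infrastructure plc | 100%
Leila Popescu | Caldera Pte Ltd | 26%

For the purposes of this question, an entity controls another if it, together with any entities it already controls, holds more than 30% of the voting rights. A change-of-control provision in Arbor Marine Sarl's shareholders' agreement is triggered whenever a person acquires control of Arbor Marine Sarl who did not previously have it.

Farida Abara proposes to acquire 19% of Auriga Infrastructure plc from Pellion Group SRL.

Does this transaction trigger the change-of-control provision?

The purchase adds only to Farida's holdings (Pellion's stake shrinks), so Farida is the only person who could newly come to control Arbor.
Farida holds 74% of Caldera, so Farida controls Caldera.
Farida holds 75% of Pellion, so Farida controls Pellion.
Pellion holds 100% of Auriga, so Farida controls Auriga.
Farida holds 68% of Fennick, so Farida controls Fennick.
In Arbor, Farida's side holds only 30%, not > 30%.
So before the transaction, Farida does not control Arbor.
After the purchase, Farida holds 19% of Auriga directly, and Pellion's stake falls to 81%.
Pellion and Farida together hold 81% + 19% = 100% of Auriga, so Farida controls Auriga.
After the transaction, Farida's side holds 30% of Arbor, not > 30%, so Farida still does not control Arbor.
No new person acquires control, so the clause is not triggered.

No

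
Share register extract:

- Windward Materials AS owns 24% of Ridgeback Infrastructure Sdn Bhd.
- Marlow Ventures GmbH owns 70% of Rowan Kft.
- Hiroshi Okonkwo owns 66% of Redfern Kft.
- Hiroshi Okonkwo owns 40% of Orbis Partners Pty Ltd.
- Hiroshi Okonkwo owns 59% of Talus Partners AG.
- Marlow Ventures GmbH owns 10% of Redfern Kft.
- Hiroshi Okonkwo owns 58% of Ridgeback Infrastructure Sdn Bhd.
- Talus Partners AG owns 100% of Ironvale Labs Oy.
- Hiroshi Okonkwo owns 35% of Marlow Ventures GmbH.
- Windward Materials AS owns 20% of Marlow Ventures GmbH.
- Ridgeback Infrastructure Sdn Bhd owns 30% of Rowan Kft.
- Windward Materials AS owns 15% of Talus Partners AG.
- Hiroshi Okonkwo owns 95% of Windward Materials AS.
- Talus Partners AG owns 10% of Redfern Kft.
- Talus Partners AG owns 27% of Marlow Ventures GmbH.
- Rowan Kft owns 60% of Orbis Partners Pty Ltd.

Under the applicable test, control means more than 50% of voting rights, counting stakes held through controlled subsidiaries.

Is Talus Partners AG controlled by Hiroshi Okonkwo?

Yes

Hiroshi holds 95% of Windward, so Hiroshi controls Windward.
Windward and Hiroshi together hold 15% + 59% = 74% of Talus, so Hiroshi controls Talus.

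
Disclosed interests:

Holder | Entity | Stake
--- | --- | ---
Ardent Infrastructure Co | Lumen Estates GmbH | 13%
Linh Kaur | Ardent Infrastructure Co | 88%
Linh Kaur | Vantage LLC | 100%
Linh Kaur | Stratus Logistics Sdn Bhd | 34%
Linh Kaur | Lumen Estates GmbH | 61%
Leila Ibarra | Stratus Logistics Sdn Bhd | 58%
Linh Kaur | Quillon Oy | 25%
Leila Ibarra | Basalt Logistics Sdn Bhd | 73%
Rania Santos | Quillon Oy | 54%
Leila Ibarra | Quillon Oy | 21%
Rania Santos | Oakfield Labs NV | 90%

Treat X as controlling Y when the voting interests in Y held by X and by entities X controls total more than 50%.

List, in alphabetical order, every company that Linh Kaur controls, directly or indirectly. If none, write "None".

Ardent Infrastructure Co, Lumen Estates GmbH, Vantage LLC

Linh holds 88% of Ardent, so Linh controls Ardent.
Linh and Ardent together hold 61% + 13% = 74% of Lumen, so Linh controls Lumen.
Linh holds 100% of Vantage, so Linh controls Vantage.
No other company's threshold is met.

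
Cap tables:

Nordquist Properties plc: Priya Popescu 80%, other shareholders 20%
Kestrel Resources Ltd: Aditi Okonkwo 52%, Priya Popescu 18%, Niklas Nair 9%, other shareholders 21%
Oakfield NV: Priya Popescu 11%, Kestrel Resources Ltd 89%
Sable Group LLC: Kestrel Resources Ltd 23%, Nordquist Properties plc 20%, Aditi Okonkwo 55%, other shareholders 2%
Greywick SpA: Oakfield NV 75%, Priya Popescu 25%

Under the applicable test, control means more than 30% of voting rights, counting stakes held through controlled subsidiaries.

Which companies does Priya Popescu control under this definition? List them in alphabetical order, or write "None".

Nordquist Properties plc

Priya holds 80% of Nordquist, so Priya controls Nordquist.
No other company's threshold is met.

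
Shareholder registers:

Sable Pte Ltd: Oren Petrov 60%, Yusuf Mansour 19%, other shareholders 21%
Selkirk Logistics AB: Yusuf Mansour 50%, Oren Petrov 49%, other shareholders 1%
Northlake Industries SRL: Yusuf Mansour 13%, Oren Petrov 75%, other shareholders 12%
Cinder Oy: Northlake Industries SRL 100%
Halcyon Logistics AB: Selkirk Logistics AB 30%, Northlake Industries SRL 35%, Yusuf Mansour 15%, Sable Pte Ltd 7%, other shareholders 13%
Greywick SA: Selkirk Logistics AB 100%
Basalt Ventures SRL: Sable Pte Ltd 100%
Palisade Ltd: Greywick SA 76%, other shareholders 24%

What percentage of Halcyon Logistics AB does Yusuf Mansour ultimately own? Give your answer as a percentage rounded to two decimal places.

Yusuf reaches Halcyon along 4 paths.
Via Selkirk: 50% × 30% = 15%.
Via Northlake: 13% × 35% = 4.55%.
Direct stake: 15% = 15%.
Via Sable: 19% × 7% = 1.33%.
Total: 15% + 4.55% + 15% + 1.33% = 35.88%.

35.88%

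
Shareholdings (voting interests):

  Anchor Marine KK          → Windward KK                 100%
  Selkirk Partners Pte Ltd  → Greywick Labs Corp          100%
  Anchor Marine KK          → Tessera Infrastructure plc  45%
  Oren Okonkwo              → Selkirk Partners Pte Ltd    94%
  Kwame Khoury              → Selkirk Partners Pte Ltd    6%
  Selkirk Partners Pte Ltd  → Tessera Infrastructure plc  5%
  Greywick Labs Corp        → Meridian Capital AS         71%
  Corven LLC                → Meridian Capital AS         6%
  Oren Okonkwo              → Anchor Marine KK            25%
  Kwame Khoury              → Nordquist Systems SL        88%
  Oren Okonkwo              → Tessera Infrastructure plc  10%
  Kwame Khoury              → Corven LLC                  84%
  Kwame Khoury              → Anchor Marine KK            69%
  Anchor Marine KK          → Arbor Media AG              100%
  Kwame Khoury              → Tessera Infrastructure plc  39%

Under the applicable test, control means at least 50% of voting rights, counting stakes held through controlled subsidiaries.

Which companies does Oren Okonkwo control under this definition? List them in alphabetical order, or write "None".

Greywick Labs Corp, Meridian Capital AS, Selkirk Partners Pte Ltd

Oren holds 94% of Selkirk, so Oren controls Selkirk.
Selkirk holds 100% of Greywick, so Oren controls Greywick.
Greywick holds 71% of Meridian, so Oren controls Meridian.
No other company's threshold is met.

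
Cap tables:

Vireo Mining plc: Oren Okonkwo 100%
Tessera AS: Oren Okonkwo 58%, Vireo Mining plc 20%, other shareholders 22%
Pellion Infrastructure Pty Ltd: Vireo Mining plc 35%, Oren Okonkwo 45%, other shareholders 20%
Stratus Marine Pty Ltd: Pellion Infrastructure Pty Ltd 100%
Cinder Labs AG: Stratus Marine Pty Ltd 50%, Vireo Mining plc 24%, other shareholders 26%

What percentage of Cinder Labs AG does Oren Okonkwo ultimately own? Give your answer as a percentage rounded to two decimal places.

64.00%

Oren reaches Cinder along 3 paths.
Via Vireo → Pellion → Stratus: 100% × 35% × 100% × 50% = 17.5%.
Via Pellion → Stratus: 45% × 100% × 50% = 22.5%.
Via Vireo: 100% × 24% = 24%.
Total: 17.5% + 22.5% + 24% = 64%.
Rounded: 64.00%.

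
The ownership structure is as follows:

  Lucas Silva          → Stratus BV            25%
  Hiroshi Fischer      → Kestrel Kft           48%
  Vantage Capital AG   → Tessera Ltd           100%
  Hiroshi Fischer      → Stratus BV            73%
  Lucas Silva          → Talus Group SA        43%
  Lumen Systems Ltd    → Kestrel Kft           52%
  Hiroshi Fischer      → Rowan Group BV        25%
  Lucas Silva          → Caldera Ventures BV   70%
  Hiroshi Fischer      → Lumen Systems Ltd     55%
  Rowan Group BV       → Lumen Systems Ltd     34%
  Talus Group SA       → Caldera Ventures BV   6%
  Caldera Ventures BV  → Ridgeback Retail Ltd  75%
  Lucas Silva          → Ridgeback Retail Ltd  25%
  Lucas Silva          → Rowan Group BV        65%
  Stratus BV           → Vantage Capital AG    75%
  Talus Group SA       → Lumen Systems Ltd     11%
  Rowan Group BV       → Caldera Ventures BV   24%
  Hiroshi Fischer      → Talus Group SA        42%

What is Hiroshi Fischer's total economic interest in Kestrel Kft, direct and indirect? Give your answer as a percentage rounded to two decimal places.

Hiroshi reaches Kestrel along 4 paths.
Via Lumen: 55% × 52% = 28.6%.
Via Rowan → Lumen: 25% × 34% × 52% = 4.42%.
Via Talus → Lumen: 42% × 11% × 52% = 2.4024%.
Direct stake: 48% = 48%.
Total: 28.6% + 4.42% + 2.4024% + 48% = 83.4224%.
Rounded: 83.42%.

83.42%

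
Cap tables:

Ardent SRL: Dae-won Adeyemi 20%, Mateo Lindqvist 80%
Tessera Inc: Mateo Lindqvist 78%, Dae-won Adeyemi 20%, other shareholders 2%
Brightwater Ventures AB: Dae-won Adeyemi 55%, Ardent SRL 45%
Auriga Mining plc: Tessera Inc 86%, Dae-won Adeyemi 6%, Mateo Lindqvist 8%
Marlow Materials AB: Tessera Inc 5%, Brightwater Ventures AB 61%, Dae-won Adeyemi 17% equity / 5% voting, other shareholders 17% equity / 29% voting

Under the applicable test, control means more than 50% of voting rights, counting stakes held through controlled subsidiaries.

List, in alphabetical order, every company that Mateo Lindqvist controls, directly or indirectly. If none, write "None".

Mateo holds 80% of Ardent, so Mateo controls Ardent.
Mateo holds 78% of Tessera, so Mateo controls Tessera.
Tessera and Mateo together hold 86% + 8% = 94% of Auriga, so Mateo controls Auriga.
No other company's threshold is met.

Ardent SRL, Auriga Mining plc, Tessera Inc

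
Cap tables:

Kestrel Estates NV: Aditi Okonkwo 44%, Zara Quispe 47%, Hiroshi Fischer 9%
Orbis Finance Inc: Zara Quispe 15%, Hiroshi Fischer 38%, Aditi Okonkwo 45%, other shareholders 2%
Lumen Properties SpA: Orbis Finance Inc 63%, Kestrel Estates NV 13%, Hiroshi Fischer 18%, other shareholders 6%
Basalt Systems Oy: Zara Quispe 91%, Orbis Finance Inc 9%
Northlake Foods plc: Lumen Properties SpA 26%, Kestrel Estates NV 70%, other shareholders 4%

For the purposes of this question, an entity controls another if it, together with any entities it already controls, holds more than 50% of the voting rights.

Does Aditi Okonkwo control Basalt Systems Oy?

Aditi's largest direct stake is 45% in Orbis, which does not meet the threshold, so Aditi controls no company.
Neither Aditi nor any entity Aditi controls holds any voting interest in Basalt.
So Aditi does not control Basalt.

No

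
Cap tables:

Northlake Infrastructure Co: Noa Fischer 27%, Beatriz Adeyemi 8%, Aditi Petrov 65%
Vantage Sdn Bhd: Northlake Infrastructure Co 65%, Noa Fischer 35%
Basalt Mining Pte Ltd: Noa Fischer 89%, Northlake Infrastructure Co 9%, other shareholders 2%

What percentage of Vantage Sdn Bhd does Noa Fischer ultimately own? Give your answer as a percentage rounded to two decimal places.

52.55%

Noa reaches Vantage along 2 paths.
Via Northlake: 27% × 65% = 17.55%.
Direct stake: 35% = 35%.
Total: 17.55% + 35% = 52.55%.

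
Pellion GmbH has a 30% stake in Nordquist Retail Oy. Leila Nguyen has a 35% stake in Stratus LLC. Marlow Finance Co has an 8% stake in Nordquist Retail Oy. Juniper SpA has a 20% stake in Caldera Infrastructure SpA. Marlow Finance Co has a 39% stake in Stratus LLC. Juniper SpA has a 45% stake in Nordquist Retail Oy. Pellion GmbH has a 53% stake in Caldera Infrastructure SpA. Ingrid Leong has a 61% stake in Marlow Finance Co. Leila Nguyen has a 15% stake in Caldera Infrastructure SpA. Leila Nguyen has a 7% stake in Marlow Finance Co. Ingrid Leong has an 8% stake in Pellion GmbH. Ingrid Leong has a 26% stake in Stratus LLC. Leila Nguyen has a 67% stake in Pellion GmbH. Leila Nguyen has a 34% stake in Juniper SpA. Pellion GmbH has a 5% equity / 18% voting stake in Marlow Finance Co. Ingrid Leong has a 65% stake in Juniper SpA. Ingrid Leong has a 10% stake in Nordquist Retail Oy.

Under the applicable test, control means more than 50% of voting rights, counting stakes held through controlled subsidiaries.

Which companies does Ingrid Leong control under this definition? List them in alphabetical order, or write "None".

Ingrid holds 65% of Juniper, so Ingrid controls Juniper.
Ingrid holds 61% of Marlow, so Ingrid controls Marlow.
Ingrid and Juniper and Marlow together hold 10% + 45% + 8% = 63% of Nordquist, so Ingrid controls Nordquist.
Ingrid and Marlow together hold 26% + 39% = 65% of Stratus, so Ingrid controls Stratus.
No other company's threshold is met.

Juniper SpA, Marlow Finance Co, Nordquist Retail Oy, Stratus LLC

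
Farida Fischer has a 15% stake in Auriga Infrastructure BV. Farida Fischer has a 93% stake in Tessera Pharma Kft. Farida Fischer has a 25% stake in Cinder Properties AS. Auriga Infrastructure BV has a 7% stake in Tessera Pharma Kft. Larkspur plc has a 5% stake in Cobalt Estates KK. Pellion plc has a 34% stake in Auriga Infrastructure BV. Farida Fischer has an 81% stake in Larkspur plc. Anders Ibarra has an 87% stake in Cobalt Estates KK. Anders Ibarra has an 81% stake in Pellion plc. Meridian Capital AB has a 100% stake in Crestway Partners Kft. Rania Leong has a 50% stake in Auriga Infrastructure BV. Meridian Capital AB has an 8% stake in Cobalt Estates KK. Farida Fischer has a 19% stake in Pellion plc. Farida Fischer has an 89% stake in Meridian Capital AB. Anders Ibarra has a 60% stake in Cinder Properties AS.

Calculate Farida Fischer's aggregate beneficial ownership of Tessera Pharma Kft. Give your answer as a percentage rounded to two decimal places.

94.50%

Farida reaches Tessera along 3 paths.
Via Pellion → Auriga: 19% × 34% × 7% = 0.4522%.
Via Auriga: 15% × 7% = 1.05%.
Direct stake: 93% = 93%.
Total: 0.4522% + 1.05% + 93% = 94.5022%.
Rounded: 94.50%.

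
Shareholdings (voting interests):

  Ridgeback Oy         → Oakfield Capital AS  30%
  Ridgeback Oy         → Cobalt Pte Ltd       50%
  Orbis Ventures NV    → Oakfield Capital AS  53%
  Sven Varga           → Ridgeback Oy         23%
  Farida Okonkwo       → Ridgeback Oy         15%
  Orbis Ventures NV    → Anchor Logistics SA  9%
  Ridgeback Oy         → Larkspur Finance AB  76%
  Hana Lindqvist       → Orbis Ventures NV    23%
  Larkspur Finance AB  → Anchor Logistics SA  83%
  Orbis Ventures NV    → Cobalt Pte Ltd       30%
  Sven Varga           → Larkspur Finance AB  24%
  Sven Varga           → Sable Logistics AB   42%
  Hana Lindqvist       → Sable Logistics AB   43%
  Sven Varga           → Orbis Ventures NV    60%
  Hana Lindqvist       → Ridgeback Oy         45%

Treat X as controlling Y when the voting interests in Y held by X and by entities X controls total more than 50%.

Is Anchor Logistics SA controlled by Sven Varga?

No

Sven holds 60% of Orbis, so Sven controls Orbis.
Orbis holds 53% of Oakfield, so Sven controls Oakfield.
In Anchor, Sven's side holds only 9%, not > 50%.
So Sven does not control Anchor.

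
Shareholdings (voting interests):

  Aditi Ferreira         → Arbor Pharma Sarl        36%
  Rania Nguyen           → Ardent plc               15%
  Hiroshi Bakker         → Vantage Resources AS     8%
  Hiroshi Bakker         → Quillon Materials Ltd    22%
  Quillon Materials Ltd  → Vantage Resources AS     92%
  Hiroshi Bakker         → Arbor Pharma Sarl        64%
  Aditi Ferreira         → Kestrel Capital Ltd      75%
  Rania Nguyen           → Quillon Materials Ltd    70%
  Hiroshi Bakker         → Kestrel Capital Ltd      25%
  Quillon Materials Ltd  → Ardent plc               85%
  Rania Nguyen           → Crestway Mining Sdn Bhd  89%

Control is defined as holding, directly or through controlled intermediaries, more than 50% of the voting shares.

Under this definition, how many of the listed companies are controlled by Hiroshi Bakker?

1

Hiroshi holds 64% of Arbor, so Hiroshi controls Arbor.
No other company's threshold is met.
Hiroshi controls 1 company.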